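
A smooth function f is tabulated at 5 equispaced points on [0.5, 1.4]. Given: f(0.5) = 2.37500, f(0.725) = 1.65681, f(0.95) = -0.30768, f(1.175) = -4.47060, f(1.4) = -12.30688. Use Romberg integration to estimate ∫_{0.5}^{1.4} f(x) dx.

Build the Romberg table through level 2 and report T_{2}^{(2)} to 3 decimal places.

T_{0}^{(0)} (trapezoid, 1 panel, h=0.9000): -4.46935
T_{1}^{(0)} (trapezoid, 2 panels, h=0.4500): -2.37313
T_{2}^{(0)} (trapezoid, 4 panels, h=0.2250): -1.81967
T_{1}^{(1)} = -2.37313 + (-2.37313 − (-4.46935))/3 = -1.67439
T_{2}^{(1)} = -1.81967 + (-1.81967 − (-2.37313))/3 = -1.63518
T_{2}^{(2)} = -1.63518 + (-1.63518 − (-1.67439))/15 = -1.63257

-1.633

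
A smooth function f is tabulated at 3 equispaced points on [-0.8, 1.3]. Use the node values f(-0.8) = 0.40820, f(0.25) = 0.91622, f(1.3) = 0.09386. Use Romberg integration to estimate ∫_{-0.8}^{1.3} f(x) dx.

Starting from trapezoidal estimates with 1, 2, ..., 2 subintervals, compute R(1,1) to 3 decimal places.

1.458

R(0,0) (trapezoid, 1 panel, h=2.1000): 0.52716
R(1,0) (trapezoid, 2 panels, h=1.0500): 1.22561
R(1,1) = 1.22561 + (1.22561 − 0.52716)/3 = 1.45843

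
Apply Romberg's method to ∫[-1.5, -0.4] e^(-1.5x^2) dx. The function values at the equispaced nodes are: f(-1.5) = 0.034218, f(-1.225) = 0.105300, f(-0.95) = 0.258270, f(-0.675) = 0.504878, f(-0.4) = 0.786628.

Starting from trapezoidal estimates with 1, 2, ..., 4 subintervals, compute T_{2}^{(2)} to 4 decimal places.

0.3468

T_{0}^{(0)} (trapezoid, 1 panel, h=1.1000): 0.451465
T_{1}^{(0)} (trapezoid, 2 panels, h=0.5500): 0.367781
T_{2}^{(0)} (trapezoid, 4 panels, h=0.2750): 0.351690
T_{1}^{(1)} = 0.367781 + (0.367781 − 0.451465)/3 = 0.339886
T_{2}^{(1)} = 0.351690 + (0.351690 − 0.367781)/3 = 0.346326
T_{2}^{(2)} = 0.346326 + (0.346326 − 0.339886)/15 = 0.346755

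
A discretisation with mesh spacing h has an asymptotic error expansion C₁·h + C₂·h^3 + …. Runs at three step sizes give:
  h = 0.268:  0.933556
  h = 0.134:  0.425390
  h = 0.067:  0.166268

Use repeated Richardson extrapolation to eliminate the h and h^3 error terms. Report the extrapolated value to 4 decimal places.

First eliminate the h term (factor 2^1 = 2):
  B₁ = (2·0.425390 − 0.933556)/1 = -0.082776
  B₂ = (2·0.166268 − 0.425390)/1 = -0.092854
Then eliminate the h^3 term (factor 2^3 = 8):
  (8·(-0.092854) − (-0.082776))/7 = -0.094294

-0.0943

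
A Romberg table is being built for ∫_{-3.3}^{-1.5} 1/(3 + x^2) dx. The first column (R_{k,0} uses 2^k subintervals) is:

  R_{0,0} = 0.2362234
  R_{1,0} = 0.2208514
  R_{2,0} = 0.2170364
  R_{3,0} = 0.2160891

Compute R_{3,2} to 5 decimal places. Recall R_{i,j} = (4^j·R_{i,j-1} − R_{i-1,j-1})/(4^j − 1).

Richardson extrapolation on the trapezoidal column (denominator 4−1=3):
R_{2,1} = (4·0.2170364 − 0.2208514) / 3 = 0.2157647
R_{3,1} = (4·0.2160891 − 0.2170364) / 3 = 0.2157733
R_{3,2} = (16·0.2157733 − 0.2157647) / 15 = 0.2157739

0.21577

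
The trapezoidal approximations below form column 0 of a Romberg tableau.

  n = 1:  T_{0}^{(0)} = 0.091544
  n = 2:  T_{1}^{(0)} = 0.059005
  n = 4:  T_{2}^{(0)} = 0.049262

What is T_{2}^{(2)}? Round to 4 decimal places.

0.0459

Richardson extrapolation on the trapezoidal column (denominator 4−1=3):
T_{1}^{(1)} = (4·0.059005 − 0.091544) / 3 = 0.048159
T_{2}^{(1)} = 0.049262 + (0.049262 − 0.059005)/3 = 0.046014
T_{2}^{(2)} = (16·0.046014 − 0.048159) / 15 = 0.045871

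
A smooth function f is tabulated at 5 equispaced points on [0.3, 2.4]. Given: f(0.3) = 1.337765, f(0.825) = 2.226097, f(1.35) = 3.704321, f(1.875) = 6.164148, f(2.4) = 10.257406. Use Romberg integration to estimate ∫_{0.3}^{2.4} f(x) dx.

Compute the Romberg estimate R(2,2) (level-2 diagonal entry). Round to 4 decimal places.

R(0,0) (trapezoid, 1 panel, h=2.1000): 12.174930
R(1,0) (trapezoid, 2 panels, h=1.0500): 9.977002
R(2,0) (trapezoid, 4 panels, h=0.5250): 9.393380
R(1,1) = 9.977002 + (9.977002 − 12.174930)/3 = 9.244359
R(2,1) = 9.393380 + (9.393380 − 9.977002)/3 = 9.198839
R(2,2) = 9.198839 + (9.198839 − 9.244359)/15 = 9.195804

9.1958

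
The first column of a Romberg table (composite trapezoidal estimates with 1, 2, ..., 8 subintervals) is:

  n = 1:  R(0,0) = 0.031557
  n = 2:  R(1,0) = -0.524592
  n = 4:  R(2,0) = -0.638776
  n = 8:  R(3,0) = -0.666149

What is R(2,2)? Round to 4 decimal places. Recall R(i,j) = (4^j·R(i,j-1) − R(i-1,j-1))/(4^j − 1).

-0.6746

R(1,1) = (4·(-0.524592) − 0.031557) / 3 = -0.709975
R(2,1) = (4·(-0.638776) − (-0.524592)) / 3 = -0.676837
R(2,2) = (16·(-0.676837) − (-0.709975)) / 15 = -0.674628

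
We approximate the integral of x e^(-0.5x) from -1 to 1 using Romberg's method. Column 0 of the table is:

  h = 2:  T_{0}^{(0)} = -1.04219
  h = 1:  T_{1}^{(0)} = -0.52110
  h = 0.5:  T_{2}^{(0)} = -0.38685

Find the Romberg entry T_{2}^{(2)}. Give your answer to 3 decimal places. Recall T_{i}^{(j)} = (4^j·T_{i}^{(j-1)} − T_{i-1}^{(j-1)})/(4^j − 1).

Richardson extrapolation on the trapezoidal column (denominator 4−1=3):
T_{1}^{(1)} = (4·(-0.52110) − (-1.04219)) / 3 = -0.34740
T_{2}^{(1)} = (4·(-0.38685) − (-0.52110)) / 3 = -0.34210
T_{2}^{(2)} = (16·(-0.34210) − (-0.34740)) / 15 = -0.34175
(Column j=1 coincides with Simpson's rule on the same nodes.)

-0.342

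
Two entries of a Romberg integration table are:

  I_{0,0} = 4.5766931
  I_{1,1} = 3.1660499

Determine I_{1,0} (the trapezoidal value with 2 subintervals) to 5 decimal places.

From I_{1,1} = (4·I_{1,0} − I_{0,0})/3, solve for I_{1,0}:
4·I_{1,0} = 3·3.1660499 + 4.5766931 = 14.0748428
I_{1,0} = 3.5187107

3.51871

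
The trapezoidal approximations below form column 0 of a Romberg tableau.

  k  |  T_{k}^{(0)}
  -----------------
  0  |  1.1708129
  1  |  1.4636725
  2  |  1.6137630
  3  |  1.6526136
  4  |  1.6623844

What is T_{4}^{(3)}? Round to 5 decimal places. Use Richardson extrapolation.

1.66565

Richardson extrapolation on the trapezoidal column (denominator 4−1=3):
T_{2}^{(1)} = 1.6137630 + (1.6137630 − 1.4636725)/3 = 1.6637932
T_{3}^{(1)} = 1.6526136 + (1.6526136 − 1.6137630)/3 = 1.6655638
T_{4}^{(1)} = (4·1.6623844 − 1.6526136) / 3 = 1.6656413
T_{3}^{(2)} = 1.6655638 + (1.6655638 − 1.6637932)/15 = 1.6656818
T_{4}^{(2)} = 1.6656413 + (1.6656413 − 1.6655638)/15 = 1.6656465
T_{4}^{(3)} = (64·1.6656465 − 1.6656818) / 63 = 1.6656459
(Column j=1 coincides with Simpson's rule on the same nodes.)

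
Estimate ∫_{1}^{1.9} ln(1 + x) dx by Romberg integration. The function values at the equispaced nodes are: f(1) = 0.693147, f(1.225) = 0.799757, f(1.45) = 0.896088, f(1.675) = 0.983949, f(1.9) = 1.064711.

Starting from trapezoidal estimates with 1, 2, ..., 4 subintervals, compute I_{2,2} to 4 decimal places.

0.8014

I_{0,0} (trapezoid, 1 panel, h=0.9000): 0.791036
I_{1,0} (trapezoid, 2 panels, h=0.4500): 0.798758
I_{2,0} (trapezoid, 4 panels, h=0.2250): 0.800713
I_{1,1} = 0.798758 + (0.798758 − 0.791036)/3 = 0.801332
I_{2,1} = 0.800713 + (0.800713 − 0.798758)/3 = 0.801365
I_{2,2} = 0.801365 + (0.801365 − 0.801332)/15 = 0.801367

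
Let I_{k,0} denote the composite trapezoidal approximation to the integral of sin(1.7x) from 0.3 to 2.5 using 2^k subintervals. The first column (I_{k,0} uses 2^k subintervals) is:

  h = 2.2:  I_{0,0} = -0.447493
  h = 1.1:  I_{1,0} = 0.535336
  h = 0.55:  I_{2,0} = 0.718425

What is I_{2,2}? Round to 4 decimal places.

Richardson extrapolation on the trapezoidal column (denominator 4−1=3):
I_{1,1} = 0.535336 + (0.535336 − (-0.447493))/3 = 0.862946
I_{2,1} = (4·0.718425 − 0.535336) / 3 = 0.779455
I_{2,2} = (16·0.779455 − 0.862946) / 15 = 0.773889
(Column j=1 coincides with Simpson's rule on the same nodes.)

0.7739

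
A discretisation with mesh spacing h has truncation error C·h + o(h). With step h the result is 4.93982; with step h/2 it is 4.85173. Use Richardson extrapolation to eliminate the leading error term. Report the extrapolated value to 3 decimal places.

The leading error scales as h; refining by a factor of 2 reduces it by 2^1 = 2.
Extrapolated value = (2·A(h/2) − A(h)) / (2 − 1)
= (2·4.85173 − 4.93982) / 1
= 4.76364 / 1 = 4.76364

4.764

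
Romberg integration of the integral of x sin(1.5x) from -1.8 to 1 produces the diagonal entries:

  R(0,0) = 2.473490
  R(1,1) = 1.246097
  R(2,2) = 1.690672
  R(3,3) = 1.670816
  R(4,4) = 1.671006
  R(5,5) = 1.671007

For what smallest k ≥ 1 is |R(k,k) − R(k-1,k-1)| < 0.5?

k = 2

|R(1,1) − R(0,0)| = 1.227393 ≥ 0.5
|R(2,2) − R(1,1)| = 0.444575 < 0.5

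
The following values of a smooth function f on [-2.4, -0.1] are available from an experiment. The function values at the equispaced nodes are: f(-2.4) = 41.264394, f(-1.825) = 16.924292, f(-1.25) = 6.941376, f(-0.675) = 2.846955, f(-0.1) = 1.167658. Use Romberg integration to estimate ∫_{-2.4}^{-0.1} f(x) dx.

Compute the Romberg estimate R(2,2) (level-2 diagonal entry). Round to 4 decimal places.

25.8878

R(0,0) (trapezoid, 1 panel, h=2.3000): 48.796860
R(1,0) (trapezoid, 2 panels, h=1.1500): 32.381012
R(2,0) (trapezoid, 4 panels, h=0.5750): 27.558973
R(1,1) = 32.381012 + (32.381012 − 48.796860)/3 = 26.909063
R(2,1) = 27.558973 + (27.558973 − 32.381012)/3 = 25.951627
R(2,2) = 25.951627 + (25.951627 − 26.909063)/15 = 25.887798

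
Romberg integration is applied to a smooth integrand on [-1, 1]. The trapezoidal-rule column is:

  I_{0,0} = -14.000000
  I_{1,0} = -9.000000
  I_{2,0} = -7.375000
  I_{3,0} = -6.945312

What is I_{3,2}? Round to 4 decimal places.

I_{2,1} = (4·(-7.375000) − (-9.000000)) / 3 = -6.833333
I_{3,1} = -6.945312 + (-6.945312 − (-7.375000))/3 = -6.802083
I_{3,2} = -6.802083 + (-6.802083 − (-6.833333))/15 = -6.800000

-6.8000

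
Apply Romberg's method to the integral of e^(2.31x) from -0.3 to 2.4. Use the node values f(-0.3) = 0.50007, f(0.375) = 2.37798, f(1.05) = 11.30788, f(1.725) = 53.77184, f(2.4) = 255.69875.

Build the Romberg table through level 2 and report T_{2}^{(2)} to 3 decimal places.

111.776

T_{0}^{(0)} (trapezoid, 1 panel, h=2.7000): 345.86841
T_{1}^{(0)} (trapezoid, 2 panels, h=1.3500): 188.19984
T_{2}^{(0)} (trapezoid, 4 panels, h=0.6750): 132.00105
T_{1}^{(1)} = 188.19984 + (188.19984 − 345.86841)/3 = 135.64365
T_{2}^{(1)} = 132.00105 + (132.00105 − 188.19984)/3 = 113.26812
T_{2}^{(2)} = 113.26812 + (113.26812 − 135.64365)/15 = 111.77642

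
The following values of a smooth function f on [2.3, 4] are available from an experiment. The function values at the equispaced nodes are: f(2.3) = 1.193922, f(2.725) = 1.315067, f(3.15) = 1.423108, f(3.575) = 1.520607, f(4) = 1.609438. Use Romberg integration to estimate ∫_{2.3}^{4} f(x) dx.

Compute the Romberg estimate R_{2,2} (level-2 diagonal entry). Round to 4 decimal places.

R_{0,0} (trapezoid, 1 panel, h=1.7000): 2.382856
R_{1,0} (trapezoid, 2 panels, h=0.8500): 2.401070
R_{2,0} (trapezoid, 4 panels, h=0.4250): 2.405696
R_{1,1} = 2.401070 + (2.401070 − 2.382856)/3 = 2.407141
R_{2,1} = 2.405696 + (2.405696 − 2.401070)/3 = 2.407238
R_{2,2} = 2.407238 + (2.407238 − 2.407141)/15 = 2.407244

2.4072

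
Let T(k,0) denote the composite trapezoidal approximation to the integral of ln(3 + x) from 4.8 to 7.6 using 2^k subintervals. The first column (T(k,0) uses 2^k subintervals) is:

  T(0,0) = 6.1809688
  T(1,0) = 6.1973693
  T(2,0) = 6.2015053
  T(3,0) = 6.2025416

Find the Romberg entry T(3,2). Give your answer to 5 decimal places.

Richardson extrapolation on the trapezoidal column (denominator 4−1=3):
T(2,1) = (4·6.2015053 − 6.1973693) / 3 = 6.2028840
T(3,1) = (4·6.2025416 − 6.2015053) / 3 = 6.2028870
T(3,2) = (16·6.2028870 − 6.2028840) / 15 = 6.2028872

6.20289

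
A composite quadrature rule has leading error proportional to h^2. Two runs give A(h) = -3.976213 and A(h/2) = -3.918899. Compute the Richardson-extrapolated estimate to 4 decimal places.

-3.8998

Extrapolated value = (4·A(h/2) − A(h)) / (4 − 1)
= (4·(-3.918899) − (-3.976213)) / 3
= -11.699383 / 3 = -3.899794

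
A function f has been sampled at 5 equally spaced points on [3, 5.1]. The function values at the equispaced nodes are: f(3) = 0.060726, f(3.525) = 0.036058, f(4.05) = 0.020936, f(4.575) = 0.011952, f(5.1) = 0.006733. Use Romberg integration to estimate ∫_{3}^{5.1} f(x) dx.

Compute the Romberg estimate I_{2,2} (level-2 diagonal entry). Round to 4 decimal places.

0.0527

I_{0,0} (trapezoid, 1 panel, h=2.1000): 0.070832
I_{1,0} (trapezoid, 2 panels, h=1.0500): 0.057399
I_{2,0} (trapezoid, 4 panels, h=0.5250): 0.053905
I_{1,1} = 0.057399 + (0.057399 − 0.070832)/3 = 0.052921
I_{2,1} = 0.053905 + (0.053905 − 0.057399)/3 = 0.052740
I_{2,2} = 0.052740 + (0.052740 − 0.052921)/15 = 0.052728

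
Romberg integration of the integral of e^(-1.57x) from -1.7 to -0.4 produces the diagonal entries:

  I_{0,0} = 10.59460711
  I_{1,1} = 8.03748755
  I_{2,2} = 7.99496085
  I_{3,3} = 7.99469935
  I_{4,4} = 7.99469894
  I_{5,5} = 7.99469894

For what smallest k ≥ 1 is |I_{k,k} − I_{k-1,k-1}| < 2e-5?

|I_{1,1} − I_{0,0}| = 2.55711956 ≥ 2e-5
|I_{2,2} − I_{1,1}| = 0.04252670 ≥ 2e-5
|I_{3,3} − I_{2,2}| = 0.00026150 ≥ 2e-5
|I_{4,4} − I_{3,3}| = 0.00000041 < 2e-5

k = 4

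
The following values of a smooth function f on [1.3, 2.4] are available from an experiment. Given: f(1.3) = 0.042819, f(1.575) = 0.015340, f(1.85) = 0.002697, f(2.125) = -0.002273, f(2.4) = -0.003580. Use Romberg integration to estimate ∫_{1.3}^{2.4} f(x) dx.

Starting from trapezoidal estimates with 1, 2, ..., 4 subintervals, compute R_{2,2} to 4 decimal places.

R_{0,0} (trapezoid, 1 panel, h=1.1000): 0.021581
R_{1,0} (trapezoid, 2 panels, h=0.5500): 0.012274
R_{2,0} (trapezoid, 4 panels, h=0.2750): 0.009730
R_{1,1} = 0.012274 + (0.012274 − 0.021581)/3 = 0.009172
R_{2,1} = 0.009730 + (0.009730 − 0.012274)/3 = 0.008882
R_{2,2} = 0.008882 + (0.008882 − 0.009172)/15 = 0.008863

0.0089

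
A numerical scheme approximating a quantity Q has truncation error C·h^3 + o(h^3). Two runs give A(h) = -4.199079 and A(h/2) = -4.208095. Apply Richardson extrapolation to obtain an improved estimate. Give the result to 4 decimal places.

-4.2094

The leading error scales as h^3; refining by a factor of 2 reduces it by 2^3 = 8.
Extrapolated value = (8·A(h/2) − A(h)) / (8 − 1)
= (8·(-4.208095) − (-4.199079)) / 7
= -29.465681 / 7 = -4.209383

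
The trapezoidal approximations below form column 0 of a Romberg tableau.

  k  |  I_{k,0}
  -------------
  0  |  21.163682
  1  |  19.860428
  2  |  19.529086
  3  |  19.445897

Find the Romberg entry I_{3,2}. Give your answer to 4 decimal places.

19.4181

I_{2,1} = (4·19.529086 − 19.860428) / 3 = 19.418639
I_{3,1} = (4·19.445897 − 19.529086) / 3 = 19.418167
I_{3,2} = (16·19.418167 − 19.418639) / 15 = 19.418136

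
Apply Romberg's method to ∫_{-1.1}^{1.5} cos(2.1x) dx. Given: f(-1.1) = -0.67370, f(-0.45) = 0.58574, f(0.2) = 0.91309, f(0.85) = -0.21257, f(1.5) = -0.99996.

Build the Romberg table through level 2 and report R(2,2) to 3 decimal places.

R(0,0) (trapezoid, 1 panel, h=2.6000): -2.17576
R(1,0) (trapezoid, 2 panels, h=1.3000): 0.09914
R(2,0) (trapezoid, 4 panels, h=0.6500): 0.29213
R(1,1) = 0.09914 + (0.09914 − (-2.17576))/3 = 0.85744
R(2,1) = 0.29213 + (0.29213 − 0.09914)/3 = 0.35646
R(2,2) = 0.35646 + (0.35646 − 0.85744)/15 = 0.32306

0.323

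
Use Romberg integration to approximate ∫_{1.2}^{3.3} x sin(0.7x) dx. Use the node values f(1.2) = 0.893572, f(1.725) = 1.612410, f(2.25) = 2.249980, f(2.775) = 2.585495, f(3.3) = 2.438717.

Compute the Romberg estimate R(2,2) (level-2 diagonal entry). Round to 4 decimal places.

R(0,0) (trapezoid, 1 panel, h=2.1000): 3.498903
R(1,0) (trapezoid, 2 panels, h=1.0500): 4.111931
R(2,0) (trapezoid, 4 panels, h=0.5250): 4.259865
R(1,1) = 4.111931 + (4.111931 − 3.498903)/3 = 4.316274
R(2,1) = 4.259865 + (4.259865 − 4.111931)/3 = 4.309176
R(2,2) = 4.309176 + (4.309176 − 4.316274)/15 = 4.308703

4.3087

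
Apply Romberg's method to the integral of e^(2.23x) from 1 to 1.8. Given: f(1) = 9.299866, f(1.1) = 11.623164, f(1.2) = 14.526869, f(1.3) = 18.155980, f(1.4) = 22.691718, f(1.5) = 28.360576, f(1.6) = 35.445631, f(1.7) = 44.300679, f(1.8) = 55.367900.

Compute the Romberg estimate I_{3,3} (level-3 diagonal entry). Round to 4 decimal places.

I_{0,0} (trapezoid, 1 panel, h=0.8000): 25.867106
I_{1,0} (trapezoid, 2 panels, h=0.4000): 22.010240
I_{2,0} (trapezoid, 4 panels, h=0.2000): 20.999620
I_{3,0} (trapezoid, 8 panels, h=0.1000): 20.743850
I_{1,1} = 22.010240 + (22.010240 − 25.867106)/3 = 20.724618
I_{2,1} = 20.999620 + (20.999620 − 22.010240)/3 = 20.662747
I_{3,1} = 20.743850 + (20.743850 − 20.999620)/3 = 20.658593
I_{2,2} = 20.662747 + (20.662747 − 20.724618)/15 = 20.658622
I_{3,2} = 20.658593 + (20.658593 − 20.662747)/15 = 20.658316
I_{3,3} = 20.658316 + (20.658316 − 20.658622)/63 = 20.658311

20.6583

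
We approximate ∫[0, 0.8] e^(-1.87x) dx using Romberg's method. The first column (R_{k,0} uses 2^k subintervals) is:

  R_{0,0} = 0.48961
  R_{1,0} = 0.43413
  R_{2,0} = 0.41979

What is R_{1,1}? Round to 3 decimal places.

0.416

Richardson extrapolation on the trapezoidal column (denominator 4−1=3):
R_{1,1} = 0.43413 + (0.43413 − 0.48961)/3 = 0.41564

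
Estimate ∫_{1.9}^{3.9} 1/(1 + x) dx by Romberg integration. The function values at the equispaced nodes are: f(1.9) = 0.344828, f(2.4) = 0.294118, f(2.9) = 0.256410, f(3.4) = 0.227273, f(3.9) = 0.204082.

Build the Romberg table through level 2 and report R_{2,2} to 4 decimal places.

R_{0,0} (trapezoid, 1 panel, h=2.0000): 0.548910
R_{1,0} (trapezoid, 2 panels, h=1.0000): 0.530865
R_{2,0} (trapezoid, 4 panels, h=0.5000): 0.526128
R_{1,1} = 0.530865 + (0.530865 − 0.548910)/3 = 0.524850
R_{2,1} = 0.526128 + (0.526128 − 0.530865)/3 = 0.524549
R_{2,2} = 0.524549 + (0.524549 − 0.524850)/15 = 0.524529

0.5245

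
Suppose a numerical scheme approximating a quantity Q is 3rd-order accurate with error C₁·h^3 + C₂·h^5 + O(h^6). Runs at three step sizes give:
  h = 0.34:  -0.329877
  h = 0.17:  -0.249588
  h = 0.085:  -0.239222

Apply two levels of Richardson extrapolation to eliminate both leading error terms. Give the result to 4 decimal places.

First eliminate the h^3 term (factor 2^3 = 8):
  B₁ = (8·(-0.249588) − (-0.329877))/7 = -0.238118
  B₂ = (8·(-0.239222) − (-0.249588))/7 = -0.237741
Then eliminate the h^5 term (factor 2^5 = 32):
  (32·(-0.237741) − (-0.238118))/31 = -0.237729

-0.2377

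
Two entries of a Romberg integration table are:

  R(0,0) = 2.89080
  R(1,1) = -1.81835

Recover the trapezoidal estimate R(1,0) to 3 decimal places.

-0.641

From R(1,1) = (4·R(1,0) − R(0,0))/3, solve for R(1,0):
4·R(1,0) = 3·(-1.81835) + 2.89080 = -2.56425
R(1,0) = -0.64106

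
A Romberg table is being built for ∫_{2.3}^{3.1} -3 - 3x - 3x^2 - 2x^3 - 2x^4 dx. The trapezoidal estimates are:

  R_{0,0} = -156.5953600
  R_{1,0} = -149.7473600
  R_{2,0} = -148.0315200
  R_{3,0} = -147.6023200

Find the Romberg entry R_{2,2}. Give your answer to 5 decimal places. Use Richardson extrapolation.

Richardson extrapolation on the trapezoidal column (denominator 4−1=3):
R_{1,1} = -149.7473600 + (-149.7473600 − (-156.5953600))/3 = -147.4646933
R_{2,1} = -148.0315200 + (-148.0315200 − (-149.7473600))/3 = -147.4595733
R_{2,2} = -147.4595733 + (-147.4595733 − (-147.4646933))/15 = -147.4592320

-147.45923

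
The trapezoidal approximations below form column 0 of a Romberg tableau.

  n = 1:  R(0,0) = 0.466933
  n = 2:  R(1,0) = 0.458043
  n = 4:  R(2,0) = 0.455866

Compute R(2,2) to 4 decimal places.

Richardson extrapolation on the trapezoidal column (denominator 4−1=3):
R(1,1) = 0.458043 + (0.458043 − 0.466933)/3 = 0.455080
R(2,1) = (4·0.455866 − 0.458043) / 3 = 0.455140
R(2,2) = 0.455140 + (0.455140 − 0.455080)/15 = 0.455144

0.4551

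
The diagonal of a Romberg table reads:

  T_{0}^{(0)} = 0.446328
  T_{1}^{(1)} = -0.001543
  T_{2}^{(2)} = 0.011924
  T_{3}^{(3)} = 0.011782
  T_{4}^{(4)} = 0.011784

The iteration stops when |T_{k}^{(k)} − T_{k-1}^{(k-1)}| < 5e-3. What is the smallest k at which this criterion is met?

|T_{1}^{(1)} − T_{0}^{(0)}| = 0.447871 ≥ 5e-3
|T_{2}^{(2)} − T_{1}^{(1)}| = 0.013467 ≥ 5e-3
|T_{3}^{(3)} − T_{2}^{(2)}| = 0.000142 < 5e-3

k = 3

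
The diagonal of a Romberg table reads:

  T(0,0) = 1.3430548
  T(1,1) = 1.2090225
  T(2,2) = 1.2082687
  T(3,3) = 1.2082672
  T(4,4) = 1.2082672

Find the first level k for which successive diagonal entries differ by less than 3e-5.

|T(1,1) − T(0,0)| = 0.1340323 ≥ 3e-5
|T(2,2) − T(1,1)| = 0.0007538 ≥ 3e-5
|T(3,3) − T(2,2)| = 0.0000015 < 3e-5

k = 3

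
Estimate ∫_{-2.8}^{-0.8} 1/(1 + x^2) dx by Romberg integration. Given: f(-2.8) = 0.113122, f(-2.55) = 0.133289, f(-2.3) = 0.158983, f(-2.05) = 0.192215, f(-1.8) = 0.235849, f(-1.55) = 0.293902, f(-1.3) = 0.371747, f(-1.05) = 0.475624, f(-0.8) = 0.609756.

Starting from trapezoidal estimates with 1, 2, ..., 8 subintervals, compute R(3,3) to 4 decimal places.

0.5530

R(0,0) (trapezoid, 1 panel, h=2.0000): 0.722878
R(1,0) (trapezoid, 2 panels, h=1.0000): 0.597288
R(2,0) (trapezoid, 4 panels, h=0.5000): 0.564009
R(3,0) (trapezoid, 8 panels, h=0.2500): 0.555762
R(1,1) = 0.597288 + (0.597288 − 0.722878)/3 = 0.555425
R(2,1) = 0.564009 + (0.564009 − 0.597288)/3 = 0.552916
R(3,1) = 0.555762 + (0.555762 − 0.564009)/3 = 0.553013
R(2,2) = 0.552916 + (0.552916 − 0.555425)/15 = 0.552749
R(3,2) = 0.553013 + (0.553013 − 0.552916)/15 = 0.553019
R(3,3) = 0.553019 + (0.553019 − 0.552749)/63 = 0.553023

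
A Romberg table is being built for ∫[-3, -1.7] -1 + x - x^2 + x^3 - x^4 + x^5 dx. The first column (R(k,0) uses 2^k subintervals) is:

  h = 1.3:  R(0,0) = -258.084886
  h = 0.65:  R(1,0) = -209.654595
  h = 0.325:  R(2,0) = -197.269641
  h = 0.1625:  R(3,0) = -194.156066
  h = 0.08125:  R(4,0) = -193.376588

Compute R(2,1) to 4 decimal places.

-193.1413

R(2,1) = -197.269641 + (-197.269641 − (-209.654595))/3 = -193.141323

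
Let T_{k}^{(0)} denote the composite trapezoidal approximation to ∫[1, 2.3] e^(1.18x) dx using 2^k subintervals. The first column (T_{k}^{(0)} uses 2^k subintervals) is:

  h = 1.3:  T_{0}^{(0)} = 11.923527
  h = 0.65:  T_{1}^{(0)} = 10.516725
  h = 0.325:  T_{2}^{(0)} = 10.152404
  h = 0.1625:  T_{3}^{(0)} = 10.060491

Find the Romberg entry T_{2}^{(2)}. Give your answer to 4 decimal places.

10.0298

Richardson extrapolation on the trapezoidal column (denominator 4−1=3):
T_{1}^{(1)} = 10.516725 + (10.516725 − 11.923527)/3 = 10.047791
T_{2}^{(1)} = 10.152404 + (10.152404 − 10.516725)/3 = 10.030964
T_{2}^{(2)} = 10.030964 + (10.030964 − 10.047791)/15 = 10.029842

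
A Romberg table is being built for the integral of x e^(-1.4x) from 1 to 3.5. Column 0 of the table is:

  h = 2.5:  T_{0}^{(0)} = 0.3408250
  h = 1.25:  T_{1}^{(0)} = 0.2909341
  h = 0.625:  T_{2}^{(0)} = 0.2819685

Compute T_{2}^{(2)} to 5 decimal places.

0.27929

T_{1}^{(1)} = 0.2909341 + (0.2909341 − 0.3408250)/3 = 0.2743038
T_{2}^{(1)} = (4·0.2819685 − 0.2909341) / 3 = 0.2789800
T_{2}^{(2)} = 0.2789800 + (0.2789800 − 0.2743038)/15 = 0.2792917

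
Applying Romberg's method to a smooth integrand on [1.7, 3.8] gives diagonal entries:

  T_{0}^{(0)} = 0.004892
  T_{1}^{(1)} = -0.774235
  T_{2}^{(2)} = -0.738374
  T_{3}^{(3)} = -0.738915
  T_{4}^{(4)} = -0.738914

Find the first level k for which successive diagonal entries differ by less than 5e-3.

k = 3

|T_{1}^{(1)} − T_{0}^{(0)}| = 0.779127 ≥ 5e-3
|T_{2}^{(2)} − T_{1}^{(1)}| = 0.035861 ≥ 5e-3
|T_{3}^{(3)} − T_{2}^{(2)}| = 0.000541 < 5e-3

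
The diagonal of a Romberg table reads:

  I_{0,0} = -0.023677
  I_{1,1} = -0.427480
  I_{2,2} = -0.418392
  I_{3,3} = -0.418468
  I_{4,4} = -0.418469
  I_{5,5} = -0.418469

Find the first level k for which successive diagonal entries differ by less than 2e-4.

k = 3

|I_{1,1} − I_{0,0}| = 0.403803 ≥ 2e-4
|I_{2,2} − I_{1,1}| = 0.009088 ≥ 2e-4
|I_{3,3} − I_{2,2}| = 0.000076 < 2e-4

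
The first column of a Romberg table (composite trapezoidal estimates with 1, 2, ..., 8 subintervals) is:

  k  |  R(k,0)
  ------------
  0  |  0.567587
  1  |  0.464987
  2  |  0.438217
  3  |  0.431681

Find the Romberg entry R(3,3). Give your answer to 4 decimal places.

Richardson extrapolation on the trapezoidal column (denominator 4−1=3):
R(1,1) = 0.464987 + (0.464987 − 0.567587)/3 = 0.430787
R(2,1) = (4·0.438217 − 0.464987) / 3 = 0.429294
R(3,1) = 0.431681 + (0.431681 − 0.438217)/3 = 0.429502
R(2,2) = (16·0.429294 − 0.430787) / 15 = 0.429194
R(3,2) = (16·0.429502 − 0.429294) / 15 = 0.429516
R(3,3) = 0.429516 + (0.429516 − 0.429194)/63 = 0.429521

0.4295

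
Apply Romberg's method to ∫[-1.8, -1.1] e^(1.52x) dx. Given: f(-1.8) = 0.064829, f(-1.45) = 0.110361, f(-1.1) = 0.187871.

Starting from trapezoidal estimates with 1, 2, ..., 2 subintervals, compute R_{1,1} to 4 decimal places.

0.0810

R_{0,0} (trapezoid, 1 panel, h=0.7000): 0.088445
R_{1,0} (trapezoid, 2 panels, h=0.3500): 0.082849
R_{1,1} = 0.082849 + (0.082849 − 0.088445)/3 = 0.080984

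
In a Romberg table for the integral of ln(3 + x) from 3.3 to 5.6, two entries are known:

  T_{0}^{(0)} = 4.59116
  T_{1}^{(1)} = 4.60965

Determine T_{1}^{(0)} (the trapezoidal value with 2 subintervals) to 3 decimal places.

4.605

From T_{1}^{(1)} = (4·T_{1}^{(0)} − T_{0}^{(0)})/3, solve for T_{1}^{(0)}:
4·T_{1}^{(0)} = 3·4.60965 + 4.59116 = 18.42011
T_{1}^{(0)} = 4.60503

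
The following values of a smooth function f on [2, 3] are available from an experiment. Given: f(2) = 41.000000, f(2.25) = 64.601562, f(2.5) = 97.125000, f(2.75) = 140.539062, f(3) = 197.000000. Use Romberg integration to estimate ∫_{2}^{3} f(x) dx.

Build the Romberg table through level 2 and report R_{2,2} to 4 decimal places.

R_{0,0} (trapezoid, 1 panel, h=1.0000): 119.000000
R_{1,0} (trapezoid, 2 panels, h=0.5000): 108.062500
R_{2,0} (trapezoid, 4 panels, h=0.2500): 105.316406
R_{1,1} = 108.062500 + (108.062500 − 119.000000)/3 = 104.416667
R_{2,1} = 105.316406 + (105.316406 − 108.062500)/3 = 104.401041
R_{2,2} = 104.401041 + (104.401041 − 104.416667)/15 = 104.399999

104.4000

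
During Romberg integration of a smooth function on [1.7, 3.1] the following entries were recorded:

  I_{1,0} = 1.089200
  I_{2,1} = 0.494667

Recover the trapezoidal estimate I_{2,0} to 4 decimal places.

0.6433

From I_{2,1} = (4·I_{2,0} − I_{1,0})/3, solve for I_{2,0}:
4·I_{2,0} = 3·0.494667 + 1.089200 = 2.573201
I_{2,0} = 0.643300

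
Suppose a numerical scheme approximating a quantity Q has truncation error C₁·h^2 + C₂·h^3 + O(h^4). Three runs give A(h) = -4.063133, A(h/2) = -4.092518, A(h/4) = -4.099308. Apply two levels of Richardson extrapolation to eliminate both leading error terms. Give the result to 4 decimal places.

-4.1015

First eliminate the h^2 term (factor 2^2 = 4):
  B₁ = (4·(-4.092518) − (-4.063133))/3 = -4.102313
  B₂ = (4·(-4.099308) − (-4.092518))/3 = -4.101571
Then eliminate the h^3 term (factor 2^3 = 8):
  (8·(-4.101571) − (-4.102313))/7 = -4.101465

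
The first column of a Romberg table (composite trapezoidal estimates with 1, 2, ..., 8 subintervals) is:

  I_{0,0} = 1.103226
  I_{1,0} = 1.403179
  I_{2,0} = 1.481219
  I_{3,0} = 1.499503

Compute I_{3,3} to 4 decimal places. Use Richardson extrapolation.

I_{1,1} = (4·1.403179 − 1.103226) / 3 = 1.503163
I_{2,1} = (4·1.481219 − 1.403179) / 3 = 1.507232
I_{3,1} = 1.499503 + (1.499503 − 1.481219)/3 = 1.505598
I_{2,2} = 1.507232 + (1.507232 − 1.503163)/15 = 1.507503
I_{3,2} = 1.505598 + (1.505598 − 1.507232)/15 = 1.505489
I_{3,3} = (64·1.505489 − 1.507503) / 63 = 1.505457

1.5055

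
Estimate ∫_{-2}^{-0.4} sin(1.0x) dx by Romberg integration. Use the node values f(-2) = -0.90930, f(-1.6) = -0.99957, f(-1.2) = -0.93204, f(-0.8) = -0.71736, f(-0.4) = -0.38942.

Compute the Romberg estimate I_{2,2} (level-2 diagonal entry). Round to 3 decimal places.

-1.337

I_{0,0} (trapezoid, 1 panel, h=1.6000): -1.03898
I_{1,0} (trapezoid, 2 panels, h=0.8000): -1.26512
I_{2,0} (trapezoid, 4 panels, h=0.4000): -1.31933
I_{1,1} = -1.26512 + (-1.26512 − (-1.03898))/3 = -1.34050
I_{2,1} = -1.31933 + (-1.31933 − (-1.26512))/3 = -1.33740
I_{2,2} = -1.33740 + (-1.33740 − (-1.34050))/15 = -1.33719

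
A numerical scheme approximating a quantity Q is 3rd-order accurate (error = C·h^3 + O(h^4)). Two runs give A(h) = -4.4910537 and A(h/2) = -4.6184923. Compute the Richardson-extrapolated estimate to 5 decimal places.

The leading error scales as h^3; refining by a factor of 2 reduces it by 2^3 = 8.
Extrapolated value = (8·A(h/2) − A(h)) / (8 − 1)
= (8·(-4.6184923) − (-4.4910537)) / 7
= -32.4568847 / 7 = -4.6366978

-4.63670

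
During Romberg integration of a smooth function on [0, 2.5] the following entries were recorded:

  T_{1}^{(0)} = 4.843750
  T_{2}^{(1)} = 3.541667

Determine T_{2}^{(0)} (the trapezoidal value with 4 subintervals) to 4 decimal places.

3.8672

From T_{2}^{(1)} = (4·T_{2}^{(0)} − T_{1}^{(0)})/3, solve for T_{2}^{(0)}:
4·T_{2}^{(0)} = 3·3.541667 + 4.843750 = 15.468751
T_{2}^{(0)} = 3.867188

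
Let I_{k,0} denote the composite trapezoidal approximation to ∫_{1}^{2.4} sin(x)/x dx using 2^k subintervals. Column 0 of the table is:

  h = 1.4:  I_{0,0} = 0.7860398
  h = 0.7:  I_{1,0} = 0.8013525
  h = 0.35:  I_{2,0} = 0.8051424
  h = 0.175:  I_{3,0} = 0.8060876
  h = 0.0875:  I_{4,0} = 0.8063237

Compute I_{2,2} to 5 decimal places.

0.80640

I_{1,1} = 0.8013525 + (0.8013525 − 0.7860398)/3 = 0.8064567
I_{2,1} = (4·0.8051424 − 0.8013525) / 3 = 0.8064057
I_{2,2} = 0.8064057 + (0.8064057 − 0.8064567)/15 = 0.8064023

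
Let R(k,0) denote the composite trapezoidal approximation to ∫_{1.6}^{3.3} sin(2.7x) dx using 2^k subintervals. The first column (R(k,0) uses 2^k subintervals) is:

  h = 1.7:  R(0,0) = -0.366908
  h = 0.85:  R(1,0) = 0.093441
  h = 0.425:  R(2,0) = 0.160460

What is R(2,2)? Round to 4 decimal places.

R(1,1) = (4·0.093441 − (-0.366908)) / 3 = 0.246891
R(2,1) = 0.160460 + (0.160460 − 0.093441)/3 = 0.182800
R(2,2) = 0.182800 + (0.182800 − 0.246891)/15 = 0.178527

0.1785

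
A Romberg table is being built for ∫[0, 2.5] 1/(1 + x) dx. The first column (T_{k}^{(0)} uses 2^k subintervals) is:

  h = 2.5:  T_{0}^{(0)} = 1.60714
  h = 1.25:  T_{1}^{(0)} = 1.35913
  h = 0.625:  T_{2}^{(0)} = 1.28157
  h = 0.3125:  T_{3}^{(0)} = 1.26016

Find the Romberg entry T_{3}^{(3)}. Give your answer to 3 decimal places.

1.253

Richardson extrapolation on the trapezoidal column (denominator 4−1=3):
T_{1}^{(1)} = 1.35913 + (1.35913 − 1.60714)/3 = 1.27646
T_{2}^{(1)} = (4·1.28157 − 1.35913) / 3 = 1.25572
T_{3}^{(1)} = 1.26016 + (1.26016 − 1.28157)/3 = 1.25302
T_{2}^{(2)} = (16·1.25572 − 1.27646) / 15 = 1.25434
T_{3}^{(2)} = 1.25302 + (1.25302 − 1.25572)/15 = 1.25284
T_{3}^{(3)} = 1.25284 + (1.25284 − 1.25434)/63 = 1.25282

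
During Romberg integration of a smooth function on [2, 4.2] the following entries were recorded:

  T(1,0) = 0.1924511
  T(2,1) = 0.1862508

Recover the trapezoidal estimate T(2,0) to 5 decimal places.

From T(2,1) = (4·T(2,0) − T(1,0))/3, solve for T(2,0):
4·T(2,0) = 3·0.1862508 + 0.1924511 = 0.7512035
T(2,0) = 0.1878009

0.18780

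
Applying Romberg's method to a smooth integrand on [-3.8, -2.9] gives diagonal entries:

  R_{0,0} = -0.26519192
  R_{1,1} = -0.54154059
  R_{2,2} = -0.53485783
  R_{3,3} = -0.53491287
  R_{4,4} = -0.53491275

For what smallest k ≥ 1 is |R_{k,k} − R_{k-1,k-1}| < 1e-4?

k = 3

|R_{1,1} − R_{0,0}| = 0.27634867 ≥ 1e-4
|R_{2,2} − R_{1,1}| = 0.00668276 ≥ 1e-4
|R_{3,3} − R_{2,2}| = 0.00005504 < 1e-4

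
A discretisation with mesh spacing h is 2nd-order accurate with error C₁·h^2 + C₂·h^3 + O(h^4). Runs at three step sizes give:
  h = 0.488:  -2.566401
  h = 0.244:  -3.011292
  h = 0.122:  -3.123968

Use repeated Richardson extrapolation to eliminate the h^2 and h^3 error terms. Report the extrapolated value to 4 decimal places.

First eliminate the h^2 term (factor 2^2 = 4):
  B₁ = (4·(-3.011292) − (-2.566401))/3 = -3.159589
  B₂ = (4·(-3.123968) − (-3.011292))/3 = -3.161527
Then eliminate the h^3 term (factor 2^3 = 8):
  (8·(-3.161527) − (-3.159589))/7 = -3.161804

-3.1618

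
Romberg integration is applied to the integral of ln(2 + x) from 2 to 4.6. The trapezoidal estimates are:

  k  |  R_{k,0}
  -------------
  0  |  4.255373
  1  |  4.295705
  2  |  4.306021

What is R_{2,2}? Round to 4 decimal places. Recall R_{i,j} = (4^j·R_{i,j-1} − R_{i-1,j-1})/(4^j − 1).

R_{1,1} = (4·4.295705 − 4.255373) / 3 = 4.309149
R_{2,1} = 4.306021 + (4.306021 − 4.295705)/3 = 4.309460
R_{2,2} = (16·4.309460 − 4.309149) / 15 = 4.309481

4.3095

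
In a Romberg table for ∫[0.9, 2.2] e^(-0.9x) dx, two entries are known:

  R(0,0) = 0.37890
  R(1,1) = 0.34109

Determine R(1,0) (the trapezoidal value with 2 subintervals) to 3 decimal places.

0.351

From R(1,1) = (4·R(1,0) − R(0,0))/3, solve for R(1,0):
4·R(1,0) = 3·0.34109 + 0.37890 = 1.40217
R(1,0) = 0.35054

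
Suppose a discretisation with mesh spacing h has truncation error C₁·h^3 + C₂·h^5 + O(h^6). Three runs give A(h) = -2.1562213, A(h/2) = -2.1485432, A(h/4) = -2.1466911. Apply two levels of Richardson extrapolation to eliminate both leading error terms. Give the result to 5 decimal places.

First eliminate the h^3 term (factor 2^3 = 8):
  B₁ = (8·(-2.1485432) − (-2.1562213))/7 = -2.1474463
  B₂ = (8·(-2.1466911) − (-2.1485432))/7 = -2.1464265
Then eliminate the h^5 term (factor 2^5 = 32):
  (32·(-2.1464265) − (-2.1474463))/31 = -2.1463936

-2.14639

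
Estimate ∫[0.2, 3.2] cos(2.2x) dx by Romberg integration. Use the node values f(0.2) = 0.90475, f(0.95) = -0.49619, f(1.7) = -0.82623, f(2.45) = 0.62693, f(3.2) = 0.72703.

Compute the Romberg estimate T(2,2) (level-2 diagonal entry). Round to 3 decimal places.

0.190

T(0,0) (trapezoid, 1 panel, h=3.0000): 2.44767
T(1,0) (trapezoid, 2 panels, h=1.5000): -0.01551
T(2,0) (trapezoid, 4 panels, h=0.7500): 0.09030
T(1,1) = -0.01551 + (-0.01551 − 2.44767)/3 = -0.83657
T(2,1) = 0.09030 + (0.09030 − (-0.01551))/3 = 0.12557
T(2,2) = 0.12557 + (0.12557 − (-0.83657))/15 = 0.18971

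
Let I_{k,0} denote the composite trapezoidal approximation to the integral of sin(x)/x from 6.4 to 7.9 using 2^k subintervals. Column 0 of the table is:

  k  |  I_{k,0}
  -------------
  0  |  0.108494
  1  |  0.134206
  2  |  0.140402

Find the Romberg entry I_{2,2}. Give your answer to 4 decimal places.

0.1424

Richardson extrapolation on the trapezoidal column (denominator 4−1=3):
I_{1,1} = (4·0.134206 − 0.108494) / 3 = 0.142777
I_{2,1} = 0.140402 + (0.140402 − 0.134206)/3 = 0.142467
I_{2,2} = 0.142467 + (0.142467 − 0.142777)/15 = 0.142446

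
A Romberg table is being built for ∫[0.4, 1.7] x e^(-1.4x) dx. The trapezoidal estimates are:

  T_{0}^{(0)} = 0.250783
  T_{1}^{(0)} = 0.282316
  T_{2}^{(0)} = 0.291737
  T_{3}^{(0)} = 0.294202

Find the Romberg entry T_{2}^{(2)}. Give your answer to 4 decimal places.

T_{1}^{(1)} = 0.282316 + (0.282316 − 0.250783)/3 = 0.292827
T_{2}^{(1)} = (4·0.291737 − 0.282316) / 3 = 0.294877
T_{2}^{(2)} = 0.294877 + (0.294877 − 0.292827)/15 = 0.295014
(Column j=1 coincides with Simpson's rule on the same nodes.)

0.2950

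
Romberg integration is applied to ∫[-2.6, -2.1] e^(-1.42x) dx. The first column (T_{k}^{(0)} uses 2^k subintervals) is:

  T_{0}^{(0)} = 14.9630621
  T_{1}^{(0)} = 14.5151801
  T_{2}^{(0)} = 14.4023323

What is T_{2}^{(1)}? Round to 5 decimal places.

T_{2}^{(1)} = (4·14.4023323 − 14.5151801) / 3 = 14.3647164

14.36472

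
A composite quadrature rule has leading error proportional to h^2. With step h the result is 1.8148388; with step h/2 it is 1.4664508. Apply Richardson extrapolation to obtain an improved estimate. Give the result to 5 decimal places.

1.35032

Extrapolated value = (4·A(h/2) − A(h)) / (4 − 1)
= (4·1.4664508 − 1.8148388) / 3
= 4.0509644 / 3 = 1.3503215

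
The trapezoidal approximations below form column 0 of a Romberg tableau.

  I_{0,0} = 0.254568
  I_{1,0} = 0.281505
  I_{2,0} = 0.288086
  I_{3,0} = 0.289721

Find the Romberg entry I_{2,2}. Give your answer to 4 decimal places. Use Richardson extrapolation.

Richardson extrapolation on the trapezoidal column (denominator 4−1=3):
I_{1,1} = 0.281505 + (0.281505 − 0.254568)/3 = 0.290484
I_{2,1} = (4·0.288086 − 0.281505) / 3 = 0.290280
I_{2,2} = 0.290280 + (0.290280 − 0.290484)/15 = 0.290266
(Column j=1 coincides with Simpson's rule on the same nodes.)

0.2903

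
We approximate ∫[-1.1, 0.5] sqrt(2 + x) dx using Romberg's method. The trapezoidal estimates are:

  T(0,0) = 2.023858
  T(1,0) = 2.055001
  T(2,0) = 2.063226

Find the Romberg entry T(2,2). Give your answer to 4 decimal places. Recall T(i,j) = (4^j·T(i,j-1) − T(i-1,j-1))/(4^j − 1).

2.0660

Richardson extrapolation on the trapezoidal column (denominator 4−1=3):
T(1,1) = (4·2.055001 − 2.023858) / 3 = 2.065382
T(2,1) = 2.063226 + (2.063226 − 2.055001)/3 = 2.065968
T(2,2) = (16·2.065968 − 2.065382) / 15 = 2.066007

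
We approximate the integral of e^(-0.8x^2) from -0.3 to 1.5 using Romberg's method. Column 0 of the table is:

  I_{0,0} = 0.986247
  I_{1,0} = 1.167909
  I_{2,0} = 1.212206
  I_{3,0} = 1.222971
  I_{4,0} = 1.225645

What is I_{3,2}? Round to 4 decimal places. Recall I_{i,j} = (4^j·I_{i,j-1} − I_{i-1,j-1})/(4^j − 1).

1.2265

I_{2,1} = 1.212206 + (1.212206 − 1.167909)/3 = 1.226972
I_{3,1} = 1.222971 + (1.222971 − 1.212206)/3 = 1.226559
I_{3,2} = (16·1.226559 − 1.226972) / 15 = 1.226531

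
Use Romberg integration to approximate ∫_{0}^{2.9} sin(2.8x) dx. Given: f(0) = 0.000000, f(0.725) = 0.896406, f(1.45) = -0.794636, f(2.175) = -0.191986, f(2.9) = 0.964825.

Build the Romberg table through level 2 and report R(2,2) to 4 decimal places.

0.6367

R(0,0) (trapezoid, 1 panel, h=2.9000): 1.398996
R(1,0) (trapezoid, 2 panels, h=1.4500): -0.452724
R(2,0) (trapezoid, 4 panels, h=0.7250): 0.284342
R(1,1) = -0.452724 + (-0.452724 − 1.398996)/3 = -1.069964
R(2,1) = 0.284342 + (0.284342 − (-0.452724))/3 = 0.530031
R(2,2) = 0.530031 + (0.530031 − (-1.069964))/15 = 0.636697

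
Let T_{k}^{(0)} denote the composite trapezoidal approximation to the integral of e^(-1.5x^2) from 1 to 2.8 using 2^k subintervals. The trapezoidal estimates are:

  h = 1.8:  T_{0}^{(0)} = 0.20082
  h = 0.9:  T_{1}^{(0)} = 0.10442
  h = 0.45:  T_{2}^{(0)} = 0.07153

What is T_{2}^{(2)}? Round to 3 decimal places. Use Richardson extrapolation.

0.060

Richardson extrapolation on the trapezoidal column (denominator 4−1=3):
T_{1}^{(1)} = 0.10442 + (0.10442 − 0.20082)/3 = 0.07229
T_{2}^{(1)} = 0.07153 + (0.07153 − 0.10442)/3 = 0.06057
T_{2}^{(2)} = (16·0.06057 − 0.07229) / 15 = 0.05979
(Column j=1 coincides with Simpson's rule on the same nodes.)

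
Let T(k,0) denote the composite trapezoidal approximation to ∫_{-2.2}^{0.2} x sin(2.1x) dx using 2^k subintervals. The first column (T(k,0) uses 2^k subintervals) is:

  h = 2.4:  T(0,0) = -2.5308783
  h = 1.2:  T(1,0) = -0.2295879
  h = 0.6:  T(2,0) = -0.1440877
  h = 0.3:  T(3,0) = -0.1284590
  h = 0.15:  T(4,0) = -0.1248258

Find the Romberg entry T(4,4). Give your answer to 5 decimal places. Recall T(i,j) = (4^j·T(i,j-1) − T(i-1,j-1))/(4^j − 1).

-0.12364

Richardson extrapolation on the trapezoidal column (denominator 4−1=3):
T(1,1) = -0.2295879 + (-0.2295879 − (-2.5308783))/3 = 0.5375089
T(2,1) = -0.1440877 + (-0.1440877 − (-0.2295879))/3 = -0.1155876
T(3,1) = -0.1284590 + (-0.1284590 − (-0.1440877))/3 = -0.1232494
T(4,1) = (4·(-0.1248258) − (-0.1284590)) / 3 = -0.1236147
T(2,2) = (16·(-0.1155876) − 0.5375089) / 15 = -0.1591274
T(3,2) = -0.1232494 + (-0.1232494 − (-0.1155876))/15 = -0.1237602
T(4,2) = -0.1236147 + (-0.1236147 − (-0.1232494))/15 = -0.1236391
T(3,3) = (64·(-0.1237602) − (-0.1591274)) / 63 = -0.1231988
T(4,3) = -0.1236391 + (-0.1236391 − (-0.1237602))/63 = -0.1236372
T(4,4) = (256·(-0.1236372) − (-0.1231988)) / 255 = -0.1236389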